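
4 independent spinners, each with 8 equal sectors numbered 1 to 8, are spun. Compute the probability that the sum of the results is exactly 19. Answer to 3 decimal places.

0.082

There are 8^4 = 4096 equally likely outcomes.
The number of ordered 4-tuples from {1,…,8} summing to 19 is 336.
P(sum = 19) = 336/4096 = 21/256 ≈ 0.082.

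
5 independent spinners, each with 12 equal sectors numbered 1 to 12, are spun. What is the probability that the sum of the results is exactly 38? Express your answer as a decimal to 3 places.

0.040

There are 12^5 = 248832 equally likely outcomes.
The number of ordered 5-tuples from {1,…,12} summing to 38 is 9945.
P(sum = 38) = 9945/248832 = 1105/27648 ≈ 0.040.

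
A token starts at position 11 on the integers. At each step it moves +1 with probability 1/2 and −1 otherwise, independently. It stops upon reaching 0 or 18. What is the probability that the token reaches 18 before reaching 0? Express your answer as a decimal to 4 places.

0.6111

With a fair step, P(i) = ½P(i−1) + ½P(i+1) with P(0)=0, P(18)=1 has the linear solution P(i) = i/18.
P(11) = 11/18 ≈ 0.6111.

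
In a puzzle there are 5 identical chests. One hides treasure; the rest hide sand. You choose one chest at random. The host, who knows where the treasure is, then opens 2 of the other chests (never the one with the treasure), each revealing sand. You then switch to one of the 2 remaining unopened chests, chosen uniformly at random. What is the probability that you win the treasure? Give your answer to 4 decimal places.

Your original chest holds the treasure with probability 1/5, so the other 4 collectively hold it with probability 4/5.
The host can always find 2 empty chests to open, so the reveals don't change that 4/5; it is now spread over the 2 remaining unopened chests.
P(win by switching) = (4/5) · (1/2) = 2/5 ≈ 0.4000.

0.4000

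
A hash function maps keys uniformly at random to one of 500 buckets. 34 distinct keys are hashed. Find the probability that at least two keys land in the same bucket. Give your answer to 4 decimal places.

It's easier to compute the probability that all 34 are distinct.
P(all distinct) = 500/500 · 499/500 · ··· · 467/500 ≈ 0.3173.
So the probability of at least one match is 1 − 0.3173 = 0.6827.

0.6827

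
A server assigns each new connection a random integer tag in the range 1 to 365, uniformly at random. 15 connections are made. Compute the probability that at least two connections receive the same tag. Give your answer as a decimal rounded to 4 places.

It's easier to compute the probability that all 15 are distinct.
P(all distinct) = 365/365 · 364/365 · ··· · 351/365 ≈ 0.7471.
So the probability of at least one match is 1 − 0.7471 = 0.2529.

0.2529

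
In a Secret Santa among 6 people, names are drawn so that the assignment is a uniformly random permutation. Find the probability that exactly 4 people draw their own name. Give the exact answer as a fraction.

1/48

Choose which 4 of the 6 are fixed: C(6,4) = 15 ways.
The remaining 2 must have no fixed point: D(2) = 1.
P = 15·1/720 = 1/48.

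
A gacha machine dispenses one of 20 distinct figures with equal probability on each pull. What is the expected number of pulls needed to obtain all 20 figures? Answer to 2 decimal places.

71.95

After i distinct types are collected, each trial gives a new one with probability (20−i)/20, so the expected wait for the next new type is 20/(20−i).
E = 20/20 + 20/19 + 20/18 + 20/17 + 20/16 + 20/15 + 20/14 + 20/13 + 20/12 + 20/11 + 20/10 + 20/9 + 20/8 + 20/7 + 20/6 + 20/5 + 20/4 + 20/3 + 20/2 + 20/1 = 279175675/3879876 ≈ 71.95.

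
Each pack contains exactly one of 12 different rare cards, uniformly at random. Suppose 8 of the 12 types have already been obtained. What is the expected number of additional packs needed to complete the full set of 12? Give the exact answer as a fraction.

Starting from 8 distinct types, each trial gives a new one with probability (12−i)/12 when i types are held, so the wait for the next new type is 12/(12−i).
E = 12/4 + 12/3 + 12/2 + 12/1 = 25.

25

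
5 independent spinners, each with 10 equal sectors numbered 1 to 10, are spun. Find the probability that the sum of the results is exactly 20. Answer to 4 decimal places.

There are 10^5 = 100000 equally likely outcomes.
The number of ordered 5-tuples from {1,…,10} summing to 20 is 3246.
P(sum = 20) = 3246/100000 = 1623/50000 ≈ 0.0325.

0.0325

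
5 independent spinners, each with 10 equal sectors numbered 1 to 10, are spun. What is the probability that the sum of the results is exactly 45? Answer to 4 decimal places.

There are 10^5 = 100000 equally likely outcomes.
The number of ordered 5-tuples from {1,…,10} summing to 45 is 126.
P(sum = 45) = 126/100000 = 63/50000 ≈ 0.0013.

0.0013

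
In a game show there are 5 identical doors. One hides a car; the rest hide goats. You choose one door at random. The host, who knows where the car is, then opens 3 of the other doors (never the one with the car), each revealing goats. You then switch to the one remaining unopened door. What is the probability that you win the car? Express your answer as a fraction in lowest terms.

Your original door holds the car with probability 1/5, so the other 4 collectively hold it with probability 4/5.
The host can always find 3 empty doors to open, so the reveals don't change that 4/5; it is now spread over the 1 remaining unopened door.
P(win by switching) = (4/5) · (1/1) = 4/5.

4/5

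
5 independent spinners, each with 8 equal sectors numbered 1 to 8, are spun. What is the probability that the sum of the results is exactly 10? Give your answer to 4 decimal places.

0.0038

There are 8^5 = 32768 equally likely outcomes.
The number of ordered 5-tuples from {1,…,8} summing to 10 is 126.
P(sum = 10) = 126/32768 = 63/16384 ≈ 0.0038.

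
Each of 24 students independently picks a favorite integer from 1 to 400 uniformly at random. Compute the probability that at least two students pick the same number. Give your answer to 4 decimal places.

0.5054

It's easier to compute the probability that all 24 are distinct.
P(all distinct) = 400/400 · 399/400 · ··· · 377/400 ≈ 0.4946.
So the probability of at least one match is 1 − 0.4946 = 0.5054.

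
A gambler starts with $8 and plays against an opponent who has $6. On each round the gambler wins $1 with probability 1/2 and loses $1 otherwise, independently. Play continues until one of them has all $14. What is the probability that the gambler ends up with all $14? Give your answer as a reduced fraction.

With a fair step, P(i) = ½P(i−1) + ½P(i+1) with P(0)=0, P(14)=1 has the linear solution P(i) = i/14.
P(8) = 8/14 = 4/7.

4/7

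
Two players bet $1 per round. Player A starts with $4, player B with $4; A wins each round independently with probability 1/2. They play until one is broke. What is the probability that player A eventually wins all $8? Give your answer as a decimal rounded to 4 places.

0.5000

With a fair step, P(i) = ½P(i−1) + ½P(i+1) with P(0)=0, P(8)=1 has the linear solution P(i) = i/8.
P(4) = 4/8 = 1/2 ≈ 0.5000.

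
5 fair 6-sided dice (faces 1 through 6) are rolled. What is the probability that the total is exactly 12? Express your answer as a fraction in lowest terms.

305/7776

There are 6^5 = 7776 equally likely outcomes.
The number of ordered 5-tuples from {1,…,6} summing to 12 is 305.
P(sum = 12) = 305/7776.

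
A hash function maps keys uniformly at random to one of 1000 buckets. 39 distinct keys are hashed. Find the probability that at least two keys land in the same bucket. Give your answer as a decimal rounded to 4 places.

It's easier to compute the probability that all 39 are distinct.
P(all distinct) = 1000/1000 · 999/1000 · ··· · 962/1000 ≈ 0.4720.
So the probability of at least one match is 1 − 0.4720 = 0.5280.

0.5280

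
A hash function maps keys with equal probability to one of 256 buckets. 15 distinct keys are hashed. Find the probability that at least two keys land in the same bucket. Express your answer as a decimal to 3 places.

0.342

It's easier to compute the probability that all 15 are distinct.
P(all distinct) = 256/256 · 255/256 · ··· · 242/256 ≈ 0.658.
So the probability of at least one match is 1 − 0.658 = 0.342.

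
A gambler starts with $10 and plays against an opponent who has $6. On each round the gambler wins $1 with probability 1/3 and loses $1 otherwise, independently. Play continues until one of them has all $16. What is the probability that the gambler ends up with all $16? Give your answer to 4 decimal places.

Let r = q/p = (2/3)/(1/3) = 2. The recurrence P(i) = p·P(i+1) + q·P(i−1) with P(0)=0, P(16)=1 gives P(i) = (1 − r^i)/(1 − r^16).
P(10) = (1 − (2)^10) / (1 − (2)^16) = 341/21845 ≈ 0.0156.

0.0156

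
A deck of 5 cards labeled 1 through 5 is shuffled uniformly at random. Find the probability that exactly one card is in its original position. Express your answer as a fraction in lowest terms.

Choose which one is fixed: C(5,1) = 5 ways.
The remaining 4 must have no fixed point: D(4) = 9.
P = 5·9/120 = 3/8.

3/8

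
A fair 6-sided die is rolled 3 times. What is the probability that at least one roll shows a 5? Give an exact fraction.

P(no roll shows a 5) = (5/6)^3 = 125/216.
P(at least one) = 1 − 125/216 = 91/216.

91/216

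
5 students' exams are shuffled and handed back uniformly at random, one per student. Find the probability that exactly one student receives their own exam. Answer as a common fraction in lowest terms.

Choose which one is fixed: C(5,1) = 5 ways.
The remaining 4 must have no fixed point: D(4) = 9.
P = 5·9/120 = 3/8.

3/8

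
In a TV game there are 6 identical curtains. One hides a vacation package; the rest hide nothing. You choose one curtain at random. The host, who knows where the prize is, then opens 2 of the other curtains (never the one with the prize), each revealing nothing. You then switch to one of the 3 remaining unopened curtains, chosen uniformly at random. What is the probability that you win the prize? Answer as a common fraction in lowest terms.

5/18

Your original curtain holds the prize with probability 1/6, so the other 5 collectively hold it with probability 5/6.
The host can always find 2 empty curtains to open, so the reveals don't change that 5/6; it is now spread over the 3 remaining unopened curtains.
P(win by switching) = (5/6) · (1/3) = 5/18.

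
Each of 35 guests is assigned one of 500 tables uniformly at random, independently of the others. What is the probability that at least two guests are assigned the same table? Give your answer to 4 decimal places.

It's easier to compute the probability that all 35 are distinct.
P(all distinct) = 500/500 · 499/500 · ··· · 466/500 ≈ 0.2957.
So the probability of at least one match is 1 − 0.2957 = 0.7043.

0.7043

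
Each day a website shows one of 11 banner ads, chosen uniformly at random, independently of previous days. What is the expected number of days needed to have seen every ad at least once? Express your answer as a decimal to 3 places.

33.219

After i distinct types are collected, each trial gives a new one with probability (11−i)/11, so the expected wait for the next new type is 11/(11−i).
E = 11/11 + 11/10 + 11/9 + 11/8 + 11/7 + 11/6 + 11/5 + 11/4 + 11/3 + 11/2 + 11/1 = 83711/2520 ≈ 33.219.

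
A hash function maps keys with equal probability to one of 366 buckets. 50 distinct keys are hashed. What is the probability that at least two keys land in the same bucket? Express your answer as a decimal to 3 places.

0.970

It's easier to compute the probability that all 50 are distinct.
P(all distinct) = 366/366 · 365/366 · ··· · 317/366 ≈ 0.030.
So the probability of at least one match is 1 − 0.030 = 0.970.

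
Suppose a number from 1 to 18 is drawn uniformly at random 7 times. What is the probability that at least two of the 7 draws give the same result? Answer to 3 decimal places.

0.738

P(all 7 different) = 18/18 · 17/18 · ··· · 12/18 ≈ 0.262.
P(at least two equal) = 1 − 0.262 = 0.738.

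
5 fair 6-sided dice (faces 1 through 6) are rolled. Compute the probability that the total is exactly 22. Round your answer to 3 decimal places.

0.054

There are 6^5 = 7776 equally likely outcomes.
The number of ordered 5-tuples from {1,…,6} summing to 22 is 420.
P(sum = 22) = 420/7776 = 35/648 ≈ 0.054.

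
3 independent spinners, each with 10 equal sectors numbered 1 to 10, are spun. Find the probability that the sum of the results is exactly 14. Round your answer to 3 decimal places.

0.069

There are 10^3 = 1000 equally likely outcomes.
The number of ordered 3-tuples from {1,…,10} summing to 14 is 69.
P(sum = 14) = 69/1000 ≈ 0.069.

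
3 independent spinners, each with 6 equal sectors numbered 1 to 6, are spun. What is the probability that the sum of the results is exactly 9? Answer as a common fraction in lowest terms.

There are 6^3 = 216 equally likely outcomes.
The number of ordered 3-tuples from {1,…,6} summing to 9 is 25.
P(sum = 9) = 25/216.

25/216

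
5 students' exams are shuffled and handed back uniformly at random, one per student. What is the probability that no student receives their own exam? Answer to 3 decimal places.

This is the derangement probability: permutations of 5 with no fixed point.
D(5) = 5! · (1 − 1/1! + 1/2! − ··· + (−1)^5/5!) = 44.
P = 44/120 = 11/30 ≈ 0.367.

0.367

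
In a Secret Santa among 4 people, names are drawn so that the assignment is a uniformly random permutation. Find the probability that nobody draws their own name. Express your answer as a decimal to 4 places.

0.3750

This is the derangement probability: permutations of 4 with no fixed point.
D(4) = 4! · (1 − 1/1! + 1/2! − ··· + (−1)^4/4!) = 9.
P = 9/24 = 3/8 ≈ 0.3750.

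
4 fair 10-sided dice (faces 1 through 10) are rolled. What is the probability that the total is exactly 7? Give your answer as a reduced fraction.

1/500

There are 10^4 = 10000 equally likely outcomes.
The number of ordered 4-tuples from {1,…,10} summing to 7 is 20.
P(sum = 7) = 20/10000 = 1/500.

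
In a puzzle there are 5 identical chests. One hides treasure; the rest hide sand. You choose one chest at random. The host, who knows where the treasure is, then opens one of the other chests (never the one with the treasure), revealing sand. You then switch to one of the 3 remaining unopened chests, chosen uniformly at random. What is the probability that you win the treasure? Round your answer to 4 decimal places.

0.2667

Your original chest holds the treasure with probability 1/5, so the other 4 collectively hold it with probability 4/5.
The host can always find an empty chest to open, so this doesn't change that 4/5; it is now spread over the 3 remaining unopened chests.
P(win by switching) = (4/5) · (1/3) = 4/15 ≈ 0.2667.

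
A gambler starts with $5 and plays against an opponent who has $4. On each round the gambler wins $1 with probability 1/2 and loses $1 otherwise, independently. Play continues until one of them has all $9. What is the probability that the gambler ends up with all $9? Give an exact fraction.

With a fair step, P(i) = ½P(i−1) + ½P(i+1) with P(0)=0, P(9)=1 has the linear solution P(i) = i/9.
P(5) = 5/9.

5/9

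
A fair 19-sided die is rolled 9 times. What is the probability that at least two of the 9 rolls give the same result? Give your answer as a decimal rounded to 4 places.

0.8961

P(all 9 different) = 19/19 · 18/19 · ··· · 11/19 ≈ 0.1039.
P(at least two equal) = 1 − 0.1039 = 0.8961.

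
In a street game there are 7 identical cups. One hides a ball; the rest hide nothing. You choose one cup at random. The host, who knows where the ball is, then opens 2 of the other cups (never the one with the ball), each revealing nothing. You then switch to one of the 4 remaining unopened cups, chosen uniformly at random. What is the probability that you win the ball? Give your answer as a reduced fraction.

Your original cup holds the ball with probability 1/7, so the other 6 collectively hold it with probability 6/7.
The host can always find 2 empty cups to open, so the reveals don't change that 6/7; it is now spread over the 4 remaining unopened cups.
P(win by switching) = (6/7) · (1/4) = 3/14.

3/14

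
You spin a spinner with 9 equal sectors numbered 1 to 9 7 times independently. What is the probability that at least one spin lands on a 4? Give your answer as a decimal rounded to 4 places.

P(no spin lands on a 4) = (8/9)^7 ≈ 0.4385.
P(at least one) = 1 − 0.4385 = 0.5615.

0.5615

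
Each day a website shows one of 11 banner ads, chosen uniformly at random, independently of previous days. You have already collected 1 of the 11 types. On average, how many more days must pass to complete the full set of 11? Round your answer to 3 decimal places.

32.219

Starting from 1 distinct type, each trial gives a new one with probability (11−i)/11 when i types are held, so the wait for the next new type is 11/(11−i).
E = 11/10 + 11/9 + 11/8 + 11/7 + 11/6 + 11/5 + 11/4 + 11/3 + 11/2 + 11/1 = 81191/2520 ≈ 32.219.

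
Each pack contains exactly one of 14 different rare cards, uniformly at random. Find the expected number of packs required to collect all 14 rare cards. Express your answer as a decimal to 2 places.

After i distinct types are collected, each trial gives a new one with probability (14−i)/14, so the expected wait for the next new type is 14/(14−i).
E = 14/14 + 14/13 + 14/12 + 14/11 + 14/10 + 14/9 + 14/8 + 14/7 + 14/6 + 14/5 + 14/4 + 14/3 + 14/2 + 14/1 = 1171733/25740 ≈ 45.52.

45.52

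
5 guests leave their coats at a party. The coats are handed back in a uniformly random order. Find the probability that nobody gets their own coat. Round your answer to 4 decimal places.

This is the derangement probability: permutations of 5 with no fixed point.
D(5) = 5! · (1 − 1/1! + 1/2! − ··· + (−1)^5/5!) = 44.
P = 44/120 = 11/30 ≈ 0.3667.

0.3667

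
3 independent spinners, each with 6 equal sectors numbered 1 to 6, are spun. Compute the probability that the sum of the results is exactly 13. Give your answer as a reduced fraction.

7/72

There are 6^3 = 216 equally likely outcomes.
The number of ordered 3-tuples from {1,…,6} summing to 13 is 21.
P(sum = 13) = 21/216 = 7/72.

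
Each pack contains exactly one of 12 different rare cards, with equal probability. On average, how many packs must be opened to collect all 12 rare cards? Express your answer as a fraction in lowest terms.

After i distinct types are collected, each trial gives a new one with probability (12−i)/12, so the expected wait for the next new type is 12/(12−i).
E = 12/12 + 12/11 + 12/10 + 12/9 + 12/8 + 12/7 + 12/6 + 12/5 + 12/4 + 12/3 + 12/2 + 12/1 = 86021/2310.

86021/2310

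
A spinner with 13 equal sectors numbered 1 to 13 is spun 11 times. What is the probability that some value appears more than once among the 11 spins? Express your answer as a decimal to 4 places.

0.9983

P(all 11 different) = 13/13 · 12/13 · ··· · 3/13 ≈ 0.0017.
P(at least two equal) = 1 − 0.0017 = 0.9983.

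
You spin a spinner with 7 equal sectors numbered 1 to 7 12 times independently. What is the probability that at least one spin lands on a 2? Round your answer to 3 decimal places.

0.843

P(no spin lands on a 2) = (6/7)^12 ≈ 0.157.
P(at least one) = 1 − 0.157 = 0.843.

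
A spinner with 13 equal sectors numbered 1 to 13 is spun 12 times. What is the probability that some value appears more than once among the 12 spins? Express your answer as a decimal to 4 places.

0.9997

P(all 12 different) = 13/13 · 12/13 · ··· · 2/13 ≈ 0.0003.
P(at least two equal) = 1 − 0.0003 = 0.9997.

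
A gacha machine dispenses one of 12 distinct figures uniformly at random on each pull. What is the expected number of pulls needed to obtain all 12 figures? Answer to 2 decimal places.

After i distinct types are collected, each trial gives a new one with probability (12−i)/12, so the expected wait for the next new type is 12/(12−i).
E = 12/12 + 12/11 + 12/10 + 12/9 + 12/8 + 12/7 + 12/6 + 12/5 + 12/4 + 12/3 + 12/2 + 12/1 = 86021/2310 ≈ 37.24.

37.24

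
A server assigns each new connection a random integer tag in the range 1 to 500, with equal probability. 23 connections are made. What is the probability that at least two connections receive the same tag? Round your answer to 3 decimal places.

0.402

It's easier to compute the probability that all 23 are distinct.
P(all distinct) = 500/500 · 499/500 · ··· · 478/500 ≈ 0.598.
So the probability of at least one match is 1 − 0.598 = 0.402.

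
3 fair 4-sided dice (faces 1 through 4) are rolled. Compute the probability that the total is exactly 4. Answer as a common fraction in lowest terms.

There are 4^3 = 64 equally likely outcomes.
The number of ordered 3-tuples from {1,…,4} summing to 4 is 3.
P(sum = 4) = 3/64.

3/64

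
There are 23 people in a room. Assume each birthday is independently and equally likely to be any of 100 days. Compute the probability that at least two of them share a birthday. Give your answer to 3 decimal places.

0.936

It's easier to compute the probability that all 23 are distinct.
P(all distinct) = 100/100 · 99/100 · ··· · 78/100 ≈ 0.064.
So the probability of at least one match is 1 − 0.064 = 0.936.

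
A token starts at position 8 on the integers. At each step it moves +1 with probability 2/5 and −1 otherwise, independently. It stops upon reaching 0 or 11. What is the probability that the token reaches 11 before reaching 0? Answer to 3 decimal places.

Let r = q/p = (3/5)/(2/5) = 3/2. The recurrence P(i) = p·P(i+1) + q·P(i−1) with P(0)=0, P(11)=1 gives P(i) = (1 − r^i)/(1 − r^11).
P(8) = (1 − (3/2)^8) / (1 − (3/2)^11) = 50440/175099 ≈ 0.288.

0.288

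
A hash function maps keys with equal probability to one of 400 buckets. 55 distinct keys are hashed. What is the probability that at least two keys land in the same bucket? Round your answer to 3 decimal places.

0.980

It's easier to compute the probability that all 55 are distinct.
P(all distinct) = 400/400 · 399/400 · ··· · 346/400 ≈ 0.020.
So the probability of at least one match is 1 − 0.020 = 0.980.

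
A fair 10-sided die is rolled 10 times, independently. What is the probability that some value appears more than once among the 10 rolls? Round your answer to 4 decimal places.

0.9996

P(all 10 different) = 10/10 · 9/10 · ··· · 1/10 ≈ 0.0004.
P(at least two equal) = 1 − 0.0004 = 0.9996.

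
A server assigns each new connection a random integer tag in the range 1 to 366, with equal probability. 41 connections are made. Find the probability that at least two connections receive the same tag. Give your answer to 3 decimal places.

It's easier to compute the probability that all 41 are distinct.
P(all distinct) = 366/366 · 365/366 · ··· · 326/366 ≈ 0.097.
So the probability of at least one match is 1 − 0.097 = 0.903.

0.903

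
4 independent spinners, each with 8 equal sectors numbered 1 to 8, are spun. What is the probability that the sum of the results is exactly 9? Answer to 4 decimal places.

There are 8^4 = 4096 equally likely outcomes.
The number of ordered 4-tuples from {1,…,8} summing to 9 is 56.
P(sum = 9) = 56/4096 = 7/512 ≈ 0.0137.

0.0137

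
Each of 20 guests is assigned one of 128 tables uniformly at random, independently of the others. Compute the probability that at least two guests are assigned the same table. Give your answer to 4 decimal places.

It's easier to compute the probability that all 20 are distinct.
P(all distinct) = 128/128 · 127/128 · ··· · 109/128 ≈ 0.2089.
So the probability of at least one match is 1 − 0.2089 = 0.7911.

0.7911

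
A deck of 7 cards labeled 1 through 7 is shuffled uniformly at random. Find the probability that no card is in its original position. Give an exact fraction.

103/280

This is the derangement probability: permutations of 7 with no fixed point.
D(7) = 7! · (1 − 1/1! + 1/2! − ··· + (−1)^7/7!) = 1854.
P = 1854/5040 = 103/280.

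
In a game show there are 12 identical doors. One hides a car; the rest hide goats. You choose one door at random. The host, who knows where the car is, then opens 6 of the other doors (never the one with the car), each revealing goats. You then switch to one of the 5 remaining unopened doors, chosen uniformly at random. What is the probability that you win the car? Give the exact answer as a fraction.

11/60

Your original door holds the car with probability 1/12, so the other 11 collectively hold it with probability 11/12.
The host can always find 6 empty doors to open, so the reveals don't change that 11/12; it is now spread over the 5 remaining unopened doors.
P(win by switching) = (11/12) · (1/5) = 11/60.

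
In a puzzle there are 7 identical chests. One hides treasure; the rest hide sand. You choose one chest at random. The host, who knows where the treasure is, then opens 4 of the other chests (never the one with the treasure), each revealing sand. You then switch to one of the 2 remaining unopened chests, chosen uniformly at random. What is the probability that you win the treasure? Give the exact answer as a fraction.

Your original chest holds the treasure with probability 1/7, so the other 6 collectively hold it with probability 6/7.
The host can always find 4 empty chests to open, so the reveals don't change that 6/7; it is now spread over the 2 remaining unopened chests.
P(win by switching) = (6/7) · (1/2) = 3/7.

3/7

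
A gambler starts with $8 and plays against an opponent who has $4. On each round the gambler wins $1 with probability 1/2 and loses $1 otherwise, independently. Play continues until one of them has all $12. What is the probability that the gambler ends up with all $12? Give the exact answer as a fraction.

With a fair step, P(i) = ½P(i−1) + ½P(i+1) with P(0)=0, P(12)=1 has the linear solution P(i) = i/12.
P(8) = 8/12 = 2/3.

2/3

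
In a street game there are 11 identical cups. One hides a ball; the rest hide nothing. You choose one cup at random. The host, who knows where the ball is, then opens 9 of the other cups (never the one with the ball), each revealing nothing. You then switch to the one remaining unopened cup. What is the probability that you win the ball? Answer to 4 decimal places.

Your original cup holds the ball with probability 1/11, so the other 10 collectively hold it with probability 10/11.
The host can always find 9 empty cups to open, so the reveals don't change that 10/11; it is now spread over the 1 remaining unopened cup.
P(win by switching) = (10/11) · (1/1) = 10/11 ≈ 0.9091.

0.9091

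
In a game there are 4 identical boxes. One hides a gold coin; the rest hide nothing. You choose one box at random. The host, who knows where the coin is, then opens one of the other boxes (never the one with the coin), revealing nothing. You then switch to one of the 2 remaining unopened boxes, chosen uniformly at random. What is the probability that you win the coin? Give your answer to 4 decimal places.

0.3750

Your original box holds the coin with probability 1/4, so the other 3 collectively hold it with probability 3/4.
The host can always find an empty box to open, so this doesn't change that 3/4; it is now spread over the 2 remaining unopened boxes.
P(win by switching) = (3/4) · (1/2) = 3/8 ≈ 0.3750.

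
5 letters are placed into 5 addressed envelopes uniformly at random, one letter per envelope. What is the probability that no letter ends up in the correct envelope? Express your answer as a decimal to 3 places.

This is the derangement probability: permutations of 5 with no fixed point.
D(5) = 5! · (1 − 1/1! + 1/2! − ··· + (−1)^5/5!) = 44.
P = 44/120 = 11/30 ≈ 0.367.

0.367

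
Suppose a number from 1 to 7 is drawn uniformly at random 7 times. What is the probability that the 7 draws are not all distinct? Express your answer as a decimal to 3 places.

P(all 7 different) = 7/7 · 6/7 · ··· · 1/7 ≈ 0.006.
P(at least two equal) = 1 − 0.006 = 0.994.

0.994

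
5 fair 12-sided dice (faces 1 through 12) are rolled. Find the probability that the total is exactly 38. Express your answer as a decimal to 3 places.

0.040

There are 12^5 = 248832 equally likely outcomes.
The number of ordered 5-tuples from {1,…,12} summing to 38 is 9945.
P(sum = 38) = 9945/248832 = 1105/27648 ≈ 0.040.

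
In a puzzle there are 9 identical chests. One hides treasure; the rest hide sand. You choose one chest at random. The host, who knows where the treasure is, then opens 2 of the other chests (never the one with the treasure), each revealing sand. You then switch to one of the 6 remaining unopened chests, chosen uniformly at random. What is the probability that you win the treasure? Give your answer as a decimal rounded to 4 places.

Your original chest holds the treasure with probability 1/9, so the other 8 collectively hold it with probability 8/9.
The host can always find 2 empty chests to open, so the reveals don't change that 8/9; it is now spread over the 6 remaining unopened chests.
P(win by switching) = (8/9) · (1/6) = 4/27 ≈ 0.1481.

0.1481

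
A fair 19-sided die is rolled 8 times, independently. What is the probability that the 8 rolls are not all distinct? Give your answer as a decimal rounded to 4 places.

0.8206

P(all 8 different) = 19/19 · 18/19 · ··· · 12/19 ≈ 0.1794.
P(at least two equal) = 1 − 0.1794 = 0.8206.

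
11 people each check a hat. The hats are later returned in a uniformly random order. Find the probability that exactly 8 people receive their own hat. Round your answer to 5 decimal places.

Choose which 8 of the 11 are fixed: C(11,8) = 165 ways.
The remaining 3 must have no fixed point: D(3) = 2.
P = 165·2/39916800 = 1/120960 ≈ 0.00001.

0.00001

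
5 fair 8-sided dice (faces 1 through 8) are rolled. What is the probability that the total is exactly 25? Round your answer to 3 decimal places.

0.068

There are 8^5 = 32768 equally likely outcomes.
The number of ordered 5-tuples from {1,…,8} summing to 25 is 2226.
P(sum = 25) = 2226/32768 = 1113/16384 ≈ 0.068.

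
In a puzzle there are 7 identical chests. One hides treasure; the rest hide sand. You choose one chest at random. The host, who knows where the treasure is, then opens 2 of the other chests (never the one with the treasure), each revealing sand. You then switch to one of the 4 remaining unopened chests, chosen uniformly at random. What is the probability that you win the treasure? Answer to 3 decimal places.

Your original chest holds the treasure with probability 1/7, so the other 6 collectively hold it with probability 6/7.
The host can always find 2 empty chests to open, so the reveals don't change that 6/7; it is now spread over the 4 remaining unopened chests.
P(win by switching) = (6/7) · (1/4) = 3/14 ≈ 0.214.

0.214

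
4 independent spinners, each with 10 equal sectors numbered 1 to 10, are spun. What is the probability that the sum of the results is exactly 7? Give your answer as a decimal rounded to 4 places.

0.0020

There are 10^4 = 10000 equally likely outcomes.
The number of ordered 4-tuples from {1,…,10} summing to 7 is 20.
P(sum = 7) = 20/10000 = 1/500 ≈ 0.0020.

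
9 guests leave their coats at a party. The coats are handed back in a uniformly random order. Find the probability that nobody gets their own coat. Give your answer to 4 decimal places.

This is the derangement probability: permutations of 9 with no fixed point.
D(9) = 9! · (1 − 1/1! + 1/2! − ··· + (−1)^9/9!) = 133496.
P = 133496/362880 = 16687/45360 ≈ 0.3679.

0.3679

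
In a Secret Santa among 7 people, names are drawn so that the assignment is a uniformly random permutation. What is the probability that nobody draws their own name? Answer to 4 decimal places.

0.3679

This is the derangement probability: permutations of 7 with no fixed point.
D(7) = 7! · (1 − 1/1! + 1/2! − ··· + (−1)^7/7!) = 1854.
P = 1854/5040 = 103/280 ≈ 0.3679.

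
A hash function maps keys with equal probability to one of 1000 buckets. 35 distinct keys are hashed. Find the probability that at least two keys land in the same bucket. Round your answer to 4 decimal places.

It's easier to compute the probability that all 35 are distinct.
P(all distinct) = 1000/1000 · 999/1000 · ··· · 966/1000 ≈ 0.5477.
So the probability of at least one match is 1 − 0.5477 = 0.4523.

0.4523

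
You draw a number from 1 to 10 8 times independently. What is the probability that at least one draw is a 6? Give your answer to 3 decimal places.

P(no draw is a 6) = (9/10)^8 ≈ 0.430.
P(at least one) = 1 − 0.430 = 0.570.

0.570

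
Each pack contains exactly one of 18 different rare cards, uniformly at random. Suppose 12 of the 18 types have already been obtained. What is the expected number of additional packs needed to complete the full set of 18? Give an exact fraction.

441/10

Starting from 12 distinct types, each trial gives a new one with probability (18−i)/18 when i types are held, so the wait for the next new type is 18/(18−i).
E = 18/6 + 18/5 + 18/4 + 18/3 + 18/2 + 18/1 = 441/10.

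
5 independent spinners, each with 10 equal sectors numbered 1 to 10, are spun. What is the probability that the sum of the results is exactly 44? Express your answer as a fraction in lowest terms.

There are 10^5 = 100000 equally likely outcomes.
The number of ordered 5-tuples from {1,…,10} summing to 44 is 210.
P(sum = 44) = 210/100000 = 21/10000.

21/10000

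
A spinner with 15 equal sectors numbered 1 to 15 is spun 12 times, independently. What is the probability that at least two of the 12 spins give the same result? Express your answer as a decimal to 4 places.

0.9983

P(all 12 different) = 15/15 · 14/15 · ··· · 4/15 ≈ 0.0017.
P(at least two equal) = 1 − 0.0017 = 0.9983.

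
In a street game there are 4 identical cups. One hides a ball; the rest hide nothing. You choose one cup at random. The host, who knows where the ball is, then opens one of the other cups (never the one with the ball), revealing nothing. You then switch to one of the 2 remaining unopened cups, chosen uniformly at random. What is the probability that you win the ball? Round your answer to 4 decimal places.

Your original cup holds the ball with probability 1/4, so the other 3 collectively hold it with probability 3/4.
The host can always find an empty cup to open, so this doesn't change that 3/4; it is now spread over the 2 remaining unopened cups.
P(win by switching) = (3/4) · (1/2) = 3/8 ≈ 0.3750.

0.3750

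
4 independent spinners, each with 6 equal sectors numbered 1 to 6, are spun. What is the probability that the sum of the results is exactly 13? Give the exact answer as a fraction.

35/324

There are 6^4 = 1296 equally likely outcomes.
The number of ordered 4-tuples from {1,…,6} summing to 13 is 140.
P(sum = 13) = 140/1296 = 35/324.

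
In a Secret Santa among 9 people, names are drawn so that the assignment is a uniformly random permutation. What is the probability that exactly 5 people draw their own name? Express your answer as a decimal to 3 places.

Choose which 5 of the 9 are fixed: C(9,5) = 126 ways.
The remaining 4 must have no fixed point: D(4) = 9.
P = 126·9/362880 = 1/320 ≈ 0.003.

0.003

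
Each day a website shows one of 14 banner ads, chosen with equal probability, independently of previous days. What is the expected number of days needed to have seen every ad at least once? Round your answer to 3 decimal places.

45.522

After i distinct types are collected, each trial gives a new one with probability (14−i)/14, so the expected wait for the next new type is 14/(14−i).
E = 14/14 + 14/13 + 14/12 + 14/11 + 14/10 + 14/9 + 14/8 + 14/7 + 14/6 + 14/5 + 14/4 + 14/3 + 14/2 + 14/1 = 1171733/25740 ≈ 45.522.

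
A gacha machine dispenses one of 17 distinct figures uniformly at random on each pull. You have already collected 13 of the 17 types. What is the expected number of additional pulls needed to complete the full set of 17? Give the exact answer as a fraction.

Starting from 13 distinct types, each trial gives a new one with probability (17−i)/17 when i types are held, so the wait for the next new type is 17/(17−i).
E = 17/4 + 17/3 + 17/2 + 17/1 = 425/12.

425/12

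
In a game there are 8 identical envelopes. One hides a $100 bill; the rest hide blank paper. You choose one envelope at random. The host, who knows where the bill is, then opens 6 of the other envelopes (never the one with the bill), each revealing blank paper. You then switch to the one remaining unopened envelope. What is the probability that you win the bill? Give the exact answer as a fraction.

7/8

Your original envelope holds the bill with probability 1/8, so the other 7 collectively hold it with probability 7/8.
The host can always find 6 empty envelopes to open, so the reveals don't change that 7/8; it is now spread over the 1 remaining unopened envelope.
P(win by switching) = (7/8) · (1/1) = 7/8.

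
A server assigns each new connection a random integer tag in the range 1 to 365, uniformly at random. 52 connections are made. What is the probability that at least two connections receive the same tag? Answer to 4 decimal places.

It's easier to compute the probability that all 52 are distinct.
P(all distinct) = 365/365 · 364/365 · ··· · 314/365 ≈ 0.0220.
So the probability of at least one match is 1 − 0.0220 = 0.9780.

0.9780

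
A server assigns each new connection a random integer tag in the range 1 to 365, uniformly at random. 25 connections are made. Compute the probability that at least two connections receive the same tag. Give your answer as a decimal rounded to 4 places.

It's easier to compute the probability that all 25 are distinct.
P(all distinct) = 365/365 · 364/365 · ··· · 341/365 ≈ 0.4313.
So the probability of at least one match is 1 − 0.4313 = 0.5687.

0.5687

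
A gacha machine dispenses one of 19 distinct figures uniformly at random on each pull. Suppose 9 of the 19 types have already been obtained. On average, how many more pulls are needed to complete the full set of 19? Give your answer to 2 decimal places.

Starting from 9 distinct types, each trial gives a new one with probability (19−i)/19 when i types are held, so the wait for the next new type is 19/(19−i).
E = 19/10 + 19/9 + 19/8 + 19/7 + 19/6 + 19/5 + 19/4 + 19/3 + 19/2 + 19/1 = 140239/2520 ≈ 55.65.

55.65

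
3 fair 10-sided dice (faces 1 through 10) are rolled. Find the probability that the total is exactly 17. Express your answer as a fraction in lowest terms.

There are 10^3 = 1000 equally likely outcomes.
The number of ordered 3-tuples from {1,…,10} summing to 17 is 75.
P(sum = 17) = 75/1000 = 3/40.

3/40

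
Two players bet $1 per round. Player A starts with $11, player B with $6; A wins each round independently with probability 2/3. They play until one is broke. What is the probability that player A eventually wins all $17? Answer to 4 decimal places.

Let r = q/p = (1/3)/(2/3) = 1/2. The recurrence P(i) = p·P(i+1) + q·P(i−1) with P(0)=0, P(17)=1 gives P(i) = (1 − r^i)/(1 − r^17).
P(11) = (1 − (1/2)^11) / (1 − (1/2)^17) = 131008/131071 ≈ 0.9995.

0.9995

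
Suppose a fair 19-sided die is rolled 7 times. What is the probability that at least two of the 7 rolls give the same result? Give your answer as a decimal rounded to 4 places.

P(all 7 different) = 19/19 · 18/19 · ··· · 13/19 ≈ 0.2841.
P(at least two equal) = 1 − 0.2841 = 0.7159.

0.7159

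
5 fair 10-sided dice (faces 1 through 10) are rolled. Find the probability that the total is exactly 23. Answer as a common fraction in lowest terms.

121/2500

There are 10^5 = 100000 equally likely outcomes.
The number of ordered 5-tuples from {1,…,10} summing to 23 is 4840.
P(sum = 23) = 4840/100000 = 121/2500.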